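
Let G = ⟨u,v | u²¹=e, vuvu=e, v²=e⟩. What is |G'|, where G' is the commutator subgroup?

G' = [G, G] is generated by all commutators. The generator-pair commutators are: [u, v] = u².
The subgroup they normally generate is {e, u, u², u³, u⁴, u⁵, u⁶, u⁷, u⁸, u⁹, u¹⁰, u¹¹, u¹², u¹³, u¹⁴, u¹⁵, u¹⁶, u¹⁷, u¹⁸, u¹⁹, u²⁰}, of order 21.
Check: |G/G'| = 42/21 = 2 is the order of the abelianisation.

Answer: 21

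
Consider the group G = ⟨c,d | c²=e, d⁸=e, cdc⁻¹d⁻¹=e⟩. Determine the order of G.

Enumerate words in the generators, reducing via the relations: the distinct elements are
  {c, d, e, cd, d², d³, d⁴, d⁵, d⁶, d⁷, cd², cd³, cd⁴, cd⁵, cd⁶, cd⁷}.
No further products give new elements, so |G| = 16.

Answer: 16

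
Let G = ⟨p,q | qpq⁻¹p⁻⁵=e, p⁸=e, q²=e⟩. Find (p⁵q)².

Compute successive powers of (p⁵q), reducing at each step:
  (p⁵q)²: (p⁵q) · p⁵ = p⁶q;   (p⁶q) · q = p⁶

Answer: p⁶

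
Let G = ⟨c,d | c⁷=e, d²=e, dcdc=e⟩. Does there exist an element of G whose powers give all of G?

Every cyclic group is abelian. But c·d = cd while d·c = c⁶d, so c·d ≠ d·c and G is not abelian. Hence G is not cyclic.

Answer: No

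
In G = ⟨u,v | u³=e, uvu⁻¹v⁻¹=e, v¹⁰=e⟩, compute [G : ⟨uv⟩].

First find ord(uv) by computing successive powers:
  (uv)¹ = uv, (uv)² = u²v², (uv)³ = v³, (uv)⁴ = uv⁴, (uv)⁵ = u²v⁵, (uv)⁶ = v⁶, (uv)⁷ = uv⁷, (uv)⁸ = u²v⁸, (uv)⁹ = v⁹, (uv)¹⁰ = u, (uv)¹¹ = u²v, (uv)¹² = v², (uv)¹³ = uv³, (uv)¹⁴ = u²v⁴, (uv)¹⁵ = v⁵, (uv)¹⁶ = uv⁶, (uv)¹⁷ = u²v⁷, (uv)¹⁸ = v⁸, (uv)¹⁹ = uv⁹, (uv)²⁰ = u², (uv)²¹ = v, (uv)²² = uv², (uv)²³ = u²v³, (uv)²⁴ = v⁴, (uv)²⁵ = uv⁵, (uv)²⁶ = u²v⁶, (uv)²⁷ = v⁷, (uv)²⁸ = uv⁸, (uv)²⁹ = u²v⁹, (uv)³⁰ = e.
So |⟨uv⟩| = ord(uv) = 30. With |G| = 30, by Lagrange [G : ⟨uv⟩] = 30/30 = 1.

Answer: 1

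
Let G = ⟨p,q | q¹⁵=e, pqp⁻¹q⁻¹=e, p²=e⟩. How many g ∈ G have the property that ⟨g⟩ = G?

G is cyclic of order 30. An element generates G iff its order is 30, and a cyclic group of order 30 has exactly φ(30) = 8 such elements.

Answer: 8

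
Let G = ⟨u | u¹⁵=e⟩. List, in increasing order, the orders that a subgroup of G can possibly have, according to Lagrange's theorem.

|G| = 15 = 3 · 5. By Lagrange's theorem the order of any subgroup divides 15; the divisors of 15 are 1, 3, 5, 15.

Answer: 1, 3, 5, 15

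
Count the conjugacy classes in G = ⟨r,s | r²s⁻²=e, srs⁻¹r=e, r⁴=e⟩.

The conjugacy classes (representative and size) are:
  [e] (size 1), [r³] (size 2), [r²] (size 1), [s⁻¹] (size 2), [rs] (size 2).
Class equation: 1 + 2 + 1 + 2 + 2 = 8 = |G|. So G has 5 conjugacy classes.

Answer: 5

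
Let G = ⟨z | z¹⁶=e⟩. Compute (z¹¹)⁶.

Compute successive powers of (z¹¹), reducing at each step:
  (z¹¹)²: (z¹¹) · z¹¹ = z⁶
  (z¹¹)³: (z⁶) · z¹¹ = z
  (z¹¹)⁴: z · z¹¹ = z¹²
  (z¹¹)⁵: (z¹²) · z¹¹ = z⁷
  (z¹¹)⁶: (z⁷) · z¹¹ = z²

Answer: z²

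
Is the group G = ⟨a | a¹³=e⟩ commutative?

G has a single generator, so G is cyclic and hence abelian.

Answer: Yes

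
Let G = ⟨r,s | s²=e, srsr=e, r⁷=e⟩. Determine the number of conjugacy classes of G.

The conjugacy classes (representative and size) are:
  [e] (size 1), [r⁶] (size 2), [r⁵] (size 2), [r⁴] (size 2), [rs] (size 7).
Class equation: 1 + 2 + 2 + 2 + 7 = 14 = |G|. So G has 5 conjugacy classes.

Answer: 5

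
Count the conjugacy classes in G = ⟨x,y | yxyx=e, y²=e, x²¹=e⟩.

The conjugacy classes (representative and size) are:
  [e] (size 1), [x²⁰] (size 2), [x²] (size 2), [x³] (size 2), [x¹⁷] (size 2), [x⁵] (size 2), [x⁶] (size 2), [x⁷] (size 2), [x⁸] (size 2), [x⁹] (size 2), [x¹⁰] (size 2), [y] (size 21).
Class equation: 1 + 2 + 2 + 2 + 2 + 2 + 2 + 2 + 2 + 2 + 2 + 21 = 42 = |G|. So G has 12 conjugacy classes.

Answer: 12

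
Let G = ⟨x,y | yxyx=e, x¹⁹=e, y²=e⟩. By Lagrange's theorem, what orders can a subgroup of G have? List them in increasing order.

|G| = 38 = 2 · 19. By Lagrange's theorem the order of any subgroup divides 38; the divisors of 38 are 1, 2, 19, 38.

Answer: 1, 2, 19, 38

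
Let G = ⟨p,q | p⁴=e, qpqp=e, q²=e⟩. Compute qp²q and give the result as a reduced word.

Multiply left to right, reducing at each step:
  q · p² = p²q
  (p²q) · q = p²

Answer: p²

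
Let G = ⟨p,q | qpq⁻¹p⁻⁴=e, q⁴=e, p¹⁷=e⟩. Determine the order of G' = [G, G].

G' = [G, G] is generated by all commutators. The generator-pair commutators are: [p, q] = p¹⁴.
The subgroup they normally generate is {e, p, p², p³, p⁴, p⁵, p⁶, p⁷, p⁸, p⁹, p¹⁰, p¹¹, p¹², p¹³, p¹⁴, p¹⁵, p¹⁶}, of order 17.
Check: |G/G'| = 68/17 = 4 is the order of the abelianisation.

Answer: 17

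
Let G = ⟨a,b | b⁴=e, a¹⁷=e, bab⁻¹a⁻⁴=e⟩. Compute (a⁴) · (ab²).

Compute (a⁴) · (ab²) by multiplying left to right and reducing via the relations at each step:
  (a⁴) · a = a⁵
  (a⁵) · b² = a⁵b²

Answer: a⁵b²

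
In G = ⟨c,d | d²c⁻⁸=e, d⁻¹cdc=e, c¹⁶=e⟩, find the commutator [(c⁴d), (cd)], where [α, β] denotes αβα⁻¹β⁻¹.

[(c⁴d), (cd)] = (c⁴d)·(cd)·(c⁴d)⁻¹·(cd)⁻¹.
  (c⁴d) · (cd) = c¹¹
  (c¹¹) · (c⁴d⁻¹) = c⁷d
  (c⁷d) · (cd⁻¹) = c⁶

Answer: c⁶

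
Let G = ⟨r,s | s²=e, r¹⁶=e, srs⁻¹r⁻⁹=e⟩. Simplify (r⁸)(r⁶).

Compute (r⁸) · (r⁶) by multiplying left to right and reducing via the relations at each step:
  (r⁸) · r⁶ = r¹⁴

Answer: r¹⁴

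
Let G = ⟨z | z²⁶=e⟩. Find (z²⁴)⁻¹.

The order of (z²⁴) is 13 (smallest k with (z²⁴)ᵏ = e), so (z²⁴)⁻¹ = (z²⁴)¹² = z².
Check: (z²⁴) · (z²) → (z²⁴) · z² = e, giving e as required.

Answer: z²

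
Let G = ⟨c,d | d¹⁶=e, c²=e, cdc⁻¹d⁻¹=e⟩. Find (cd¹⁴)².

Compute successive powers of (cd¹⁴), reducing at each step:
  (cd¹⁴)²: (cd¹⁴) · c = d¹⁴;   (d¹⁴) · d¹⁴ = d¹²

Answer: d¹²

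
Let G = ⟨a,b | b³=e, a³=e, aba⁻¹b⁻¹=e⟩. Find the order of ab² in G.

Compute successive powers until reaching e:
  (ab²)¹ = ab², (ab²)² = a²b, (ab²)³ = e.
The smallest positive k with (ab²)ᵏ = e is 3.

Answer: 3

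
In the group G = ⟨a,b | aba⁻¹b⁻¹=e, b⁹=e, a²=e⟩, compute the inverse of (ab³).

The order of (ab³) is 6 (smallest k with (ab³)ᵏ = e), so (ab³)⁻¹ = (ab³)⁵ = ab⁶.
Check: (ab³) · (ab⁶) → (ab³) · a = b³;   (b³) · b⁶ = e, giving e as required.

Answer: ab⁶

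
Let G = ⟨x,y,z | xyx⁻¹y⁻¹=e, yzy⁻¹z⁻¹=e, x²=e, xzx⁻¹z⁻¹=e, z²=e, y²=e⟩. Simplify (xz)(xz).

Compute (xz) · (xz) by multiplying left to right and reducing via the relations at each step:
  (xz) · x = z
  z · z = e

Answer: e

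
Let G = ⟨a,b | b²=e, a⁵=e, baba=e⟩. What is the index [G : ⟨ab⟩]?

First find ord(ab) by computing successive powers:
  (ab)¹ = ab, (ab)² = e.
So |⟨ab⟩| = ord(ab) = 2. With |G| = 10, by Lagrange [G : ⟨ab⟩] = 10/2 = 5.

Answer: 5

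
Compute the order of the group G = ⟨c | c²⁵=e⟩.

G is generated by a single element, so G is cyclic. The relator gives c²⁵ = e and no smaller power is forced to be e, so the 25 powers {c, e, c², c³, c⁴, c⁵, c⁶, c⁷, c⁸, c⁹, c²², c²³, c²¹, c²⁰, c²⁴, c¹², c¹³, c¹¹, c¹⁰, c¹⁴, c¹⁵, c¹⁶, c¹⁷, c¹⁸, c¹⁹} are distinct. Hence |G| = 25.

Answer: 25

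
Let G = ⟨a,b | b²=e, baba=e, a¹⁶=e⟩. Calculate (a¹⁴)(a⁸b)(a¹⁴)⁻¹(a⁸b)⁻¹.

[(a¹⁴), (a⁸b)] = (a¹⁴)·(a⁸b)·(a¹⁴)⁻¹·(a⁸b)⁻¹.
  (a¹⁴) · (a⁸b) = a⁶b
  (a⁶b) · (a²) = a⁴b
  (a⁴b) · (a⁸b) = a¹²

Answer: a¹²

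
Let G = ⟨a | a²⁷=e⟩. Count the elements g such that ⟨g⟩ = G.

G is cyclic of order 27. An element generates G iff its order is 27, and a cyclic group of order 27 has exactly φ(27) = 18 such elements.

Answer: 18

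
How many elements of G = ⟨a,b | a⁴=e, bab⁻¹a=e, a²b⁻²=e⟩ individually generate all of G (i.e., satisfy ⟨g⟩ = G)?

⟨g⟩ = G would require ord(g) = |G| = 8, but the maximum element order in G is 4 < 8. So G is not cyclic and no single element generates it: the count is 0.

Answer: 0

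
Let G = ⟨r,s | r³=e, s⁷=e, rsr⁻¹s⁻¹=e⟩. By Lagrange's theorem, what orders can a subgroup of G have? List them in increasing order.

|G| = 21 = 3 · 7. By Lagrange's theorem the order of any subgroup divides 21; the divisors of 21 are 1, 3, 7, 21.

Answer: 1, 3, 7, 21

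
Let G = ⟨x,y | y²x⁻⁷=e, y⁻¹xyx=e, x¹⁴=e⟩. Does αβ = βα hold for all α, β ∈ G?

x·y = xy but y·x = x⁶y⁻¹, so x·y ≠ y·x and G is not abelian.

Answer: No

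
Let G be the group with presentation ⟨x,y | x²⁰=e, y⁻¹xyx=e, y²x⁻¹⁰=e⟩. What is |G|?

Enumerate words in the generators, reducing via the relations: the distinct elements are
  {e, x, y, xy, x², x³, x⁴, x⁵, x⁶, x⁷, x⁸, x⁹, x²y, x³y, x¹², x¹³, x¹¹, x¹⁰, x¹⁴, x¹⁵, x¹⁶, x¹⁷, x¹⁸, x¹⁹, x⁴y, x⁵y, x⁶y, x⁷y, x⁸y, x⁹y, y⁻¹, xy⁻¹, x²y⁻¹, x³y⁻¹, x⁴y⁻¹, x⁵y⁻¹, x⁶y⁻¹, x⁷y⁻¹, x⁸y⁻¹, x⁹y⁻¹}.
No further products give new elements, so |G| = 40.

Answer: 40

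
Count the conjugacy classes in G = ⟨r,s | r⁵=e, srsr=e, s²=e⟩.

The conjugacy classes (representative and size) are:
  [e] (size 1), [r] (size 2), [r²] (size 2), [s] (size 5).
Class equation: 1 + 2 + 2 + 5 = 10 = |G|. So G has 4 conjugacy classes.

Answer: 4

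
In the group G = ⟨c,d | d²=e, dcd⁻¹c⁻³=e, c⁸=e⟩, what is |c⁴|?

Compute successive powers until reaching e:
  (c⁴)¹ = c⁴, (c⁴)² = e.
The smallest positive k with (c⁴)ᵏ = e is 2.

Answer: 2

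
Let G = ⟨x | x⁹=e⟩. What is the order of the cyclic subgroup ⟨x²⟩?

|⟨x²⟩| equals the order of x². Compute successive powers until reaching e:
  (x²)¹ = x², (x²)² = x⁴, (x²)³ = x⁶, (x²)⁴ = x⁸, (x²)⁵ = x, (x²)⁶ = x³, (x²)⁷ = x⁵, (x²)⁸ = x⁷, (x²)⁹ = e.
The smallest positive k with (x²)ᵏ = e is 9, so |⟨x²⟩| = 9.

Answer: 9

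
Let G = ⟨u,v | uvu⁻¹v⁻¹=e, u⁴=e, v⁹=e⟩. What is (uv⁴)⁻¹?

The order of (uv⁴) is 36 (smallest k with (uv⁴)ᵏ = e), so (uv⁴)⁻¹ = (uv⁴)³⁵ = u³v⁵.
Check: (uv⁴) · (u³v⁵) → (uv⁴) · u³ = v⁴;   (v⁴) · v⁵ = e, giving e as required.

Answer: u³v⁵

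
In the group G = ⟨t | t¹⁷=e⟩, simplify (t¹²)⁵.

Compute successive powers of (t¹²), reducing at each step:
  (t¹²)²: (t¹²) · t¹² = t⁷
  (t¹²)³: (t⁷) · t¹² = t²
  (t¹²)⁴: (t²) · t¹² = t¹⁴
  (t¹²)⁵: (t¹⁴) · t¹² = t⁹

Answer: t⁹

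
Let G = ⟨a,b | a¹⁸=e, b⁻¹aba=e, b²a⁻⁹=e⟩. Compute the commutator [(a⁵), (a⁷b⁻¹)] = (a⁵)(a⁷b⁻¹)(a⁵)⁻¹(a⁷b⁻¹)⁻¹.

[(a⁵), (a⁷b⁻¹)] = (a⁵)·(a⁷b⁻¹)·(a⁵)⁻¹·(a⁷b⁻¹)⁻¹.
  (a⁵) · (a⁷b⁻¹) = a³b
  (a³b) · (a¹³) = a⁸b
  (a⁸b) · (a⁷b) = a¹⁰

Answer: a¹⁰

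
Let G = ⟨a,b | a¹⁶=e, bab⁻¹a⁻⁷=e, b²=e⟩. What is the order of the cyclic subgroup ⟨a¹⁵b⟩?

|⟨a¹⁵b⟩| equals the order of a¹⁵b. Compute successive powers until reaching e:
  (a¹⁵b)¹ = a¹⁵b, (a¹⁵b)² = a⁸, (a¹⁵b)³ = a⁷b, (a¹⁵b)⁴ = e.
The smallest positive k with (a¹⁵b)ᵏ = e is 4, so |⟨a¹⁵b⟩| = 4.

Answer: 4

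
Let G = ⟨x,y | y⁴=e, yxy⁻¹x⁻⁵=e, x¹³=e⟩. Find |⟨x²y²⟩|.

|⟨x²y²⟩| equals the order of x²y². Compute successive powers until reaching e:
  (x²y²)¹ = x²y², (x²y²)² = e.
The smallest positive k with (x²y²)ᵏ = e is 2, so |⟨x²y²⟩| = 2.

Answer: 2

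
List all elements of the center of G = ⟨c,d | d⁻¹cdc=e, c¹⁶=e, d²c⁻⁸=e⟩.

An element z ∈ Z(G) iff z commutes with every generator.
For example c⁸ is central: (c⁸)·c = c⁹ = c·(c⁸); (c⁸)·d = d⁻¹ = d·(c⁸).
Whereas c ∉ Z(G) since c·d = cd ≠ c⁷d⁻¹ = d·c.
Checking each of the 32 elements this way gives Z(G) = {e, c⁸}, of order 2.

Answer: {e, c⁸}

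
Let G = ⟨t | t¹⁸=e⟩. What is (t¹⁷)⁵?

Compute successive powers of (t¹⁷), reducing at each step:
  (t¹⁷)²: (t¹⁷) · t¹⁷ = t¹⁶
  (t¹⁷)³: (t¹⁶) · t¹⁷ = t¹⁵
  (t¹⁷)⁴: (t¹⁵) · t¹⁷ = t¹⁴
  (t¹⁷)⁵: (t¹⁴) · t¹⁷ = t¹³

Answer: t¹³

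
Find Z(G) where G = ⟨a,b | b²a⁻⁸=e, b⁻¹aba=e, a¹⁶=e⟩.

An element z ∈ Z(G) iff z commutes with every generator.
For example a⁸ is central: (a⁸)·a = a⁹ = a·(a⁸); (a⁸)·b = b⁻¹ = b·(a⁸).
Whereas a ∉ Z(G) since a·b = ab ≠ a⁷b⁻¹ = b·a.
Checking each of the 32 elements this way gives Z(G) = {e, a⁸}, of order 2.

Answer: {e, a⁸}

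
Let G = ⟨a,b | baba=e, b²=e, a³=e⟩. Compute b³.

Compute successive powers of b, reducing at each step:
  b²: b · b = e
  b³: e · b = b

Answer: b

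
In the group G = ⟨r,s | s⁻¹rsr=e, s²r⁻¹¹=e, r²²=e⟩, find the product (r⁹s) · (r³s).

Compute (r⁹s) · (r³s) by multiplying left to right and reducing via the relations at each step:
  (r⁹s) · r³ = r⁶s
  (r⁶s) · s = r¹⁷

Answer: r¹⁷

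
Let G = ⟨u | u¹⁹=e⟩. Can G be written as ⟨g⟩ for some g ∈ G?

|G| = 19. The element u has order 19 (its powers give 19 distinct elements), so ⟨u⟩ = G and G is cyclic.

Answer: Yes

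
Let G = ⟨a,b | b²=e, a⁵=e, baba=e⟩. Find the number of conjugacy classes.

The conjugacy classes (representative and size) are:
  [e] (size 1), [a] (size 2), [a²] (size 2), [b] (size 5).
Class equation: 1 + 2 + 2 + 5 = 10 = |G|. So G has 4 conjugacy classes.

Answer: 4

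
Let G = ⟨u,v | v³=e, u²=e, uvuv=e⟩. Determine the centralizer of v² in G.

⟨v²⟩ ⊆ C_G(v²) since powers of v² commute with v²; so |C_G(v²)| ≥ |⟨v²⟩| = 3.
By orbit–stabilizer, |C_G(v²)| = |G| / |conj. class of v²| = 6 / 2 = 3.
The 3 elements commuting with v² are {e, v, v²}.

Answer: {e, v, v²}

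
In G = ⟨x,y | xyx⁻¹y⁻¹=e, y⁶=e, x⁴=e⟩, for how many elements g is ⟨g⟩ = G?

⟨g⟩ = G would require ord(g) = |G| = 24, but the maximum element order in G is 12 < 24. So G is not cyclic and no single element generates it: the count is 0.

Answer: 0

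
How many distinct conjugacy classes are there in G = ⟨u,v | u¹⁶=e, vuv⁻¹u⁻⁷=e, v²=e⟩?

The conjugacy classes (representative and size) are:
  [e] (size 1), [u] (size 2), [u¹⁴] (size 2), [u³] (size 2), [u⁴] (size 2), [u¹⁰] (size 2), [u⁸] (size 1), [u⁹] (size 2), [u¹¹] (size 2), [u¹⁰v] (size 8), [uv] (size 8).
Class equation: 1 + 2 + 2 + 2 + 2 + 2 + 1 + 2 + 2 + 8 + 8 = 32 = |G|. So G has 11 conjugacy classes.

Answer: 11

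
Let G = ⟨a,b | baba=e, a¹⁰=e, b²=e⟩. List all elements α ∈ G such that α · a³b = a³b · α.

⟨a³b⟩ ⊆ C_G(a³b) since powers of a³b commute with a³b; so |C_G(a³b)| ≥ |⟨a³b⟩| = 2.
By orbit–stabilizer, |C_G(a³b)| = |G| / |conj. class of a³b| = 20 / 5 = 4.
The 4 elements commuting with a³b are {e, a⁵, a³b, a⁸b}.

Answer: {e, a⁵, a³b, a⁸b}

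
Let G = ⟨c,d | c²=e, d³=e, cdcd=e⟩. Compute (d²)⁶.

Compute successive powers of (d²), reducing at each step:
  (d²)²: (d²) · d² = d
  (d²)³: d · d² = e
  (d²)⁴: e · d² = d²
  (d²)⁵: (d²) · d² = d
  (d²)⁶: d · d² = e

Answer: e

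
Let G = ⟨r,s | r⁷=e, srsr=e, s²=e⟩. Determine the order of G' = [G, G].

G' = [G, G] is generated by all commutators. The generator-pair commutators are: [r, s] = r².
The subgroup they normally generate is {e, r, r², r³, r⁴, r⁵, r⁶}, of order 7.
Check: |G/G'| = 14/7 = 2 is the order of the abelianisation.

Answer: 7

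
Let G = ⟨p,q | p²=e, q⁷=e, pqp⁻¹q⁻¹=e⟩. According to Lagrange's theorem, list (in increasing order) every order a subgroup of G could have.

|G| = 14 = 2 · 7. By Lagrange's theorem the order of any subgroup divides 14; the divisors of 14 are 1, 2, 7, 14.

Answer: 1, 2, 7, 14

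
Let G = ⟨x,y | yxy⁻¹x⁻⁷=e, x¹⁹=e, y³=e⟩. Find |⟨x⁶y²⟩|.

|⟨x⁶y²⟩| equals the order of x⁶y². Compute successive powers until reaching e:
  (x⁶y²)¹ = x⁶y², (x⁶y²)² = x¹⁵y, (x⁶y²)³ = e.
The smallest positive k with (x⁶y²)ᵏ = e is 3, so |⟨x⁶y²⟩| = 3.

Answer: 3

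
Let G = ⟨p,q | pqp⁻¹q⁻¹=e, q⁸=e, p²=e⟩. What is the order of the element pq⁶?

Compute successive powers until reaching e:
  (pq⁶)¹ = pq⁶, (pq⁶)² = q⁴, (pq⁶)³ = pq², (pq⁶)⁴ = e.
The smallest positive k with (pq⁶)ᵏ = e is 4.

Answer: 4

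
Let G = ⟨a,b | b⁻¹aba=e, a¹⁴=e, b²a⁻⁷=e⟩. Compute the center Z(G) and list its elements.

An element z ∈ Z(G) iff z commutes with every generator.
For example a⁷ is central: (a⁷)·a = a⁸ = a·(a⁷); (a⁷)·b = b⁻¹ = b·(a⁷).
Whereas a ∉ Z(G) since a·b = ab ≠ a⁶b⁻¹ = b·a.
Checking each of the 28 elements this way gives Z(G) = {e, a⁷}, of order 2.

Answer: {e, a⁷}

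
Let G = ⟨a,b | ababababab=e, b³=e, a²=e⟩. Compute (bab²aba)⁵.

Compute successive powers of (bab²aba), reducing at each step:
  (bab²aba)²: (bab²aba) · b = bab²abab;   (bab²abab) · a = babab²ab²;   (babab²ab²) · b² = babab²ab;   (babab²ab) · a = ab²abab²ab²;   (ab²abab²ab²) · b = ab²abab²a;   (ab²abab²a) · a = ab²abab²
  (bab²aba)³: (ab²abab²) · b = ab²aba;   (ab²aba) · a = ab²ab;   (ab²ab) · b² = ab²a;   (ab²a) · a = ab²;   (ab²) · b = a;   a · a = e
  (bab²aba)⁴: e · b = b;   b · a = ba;   (ba) · b² = bab²;   (bab²) · a = bab²a;   (bab²a) · b = bab²ab;   (bab²ab) · a = bab²aba
  (bab²aba)⁵: (bab²aba) · b = bab²abab;   (bab²abab) · a = babab²ab²;   (babab²ab²) · b² = babab²ab;   (babab²ab) · a = ab²abab²ab²;   (ab²abab²ab²) · b = ab²abab²a;   (ab²abab²a) · a = ab²abab²

Answer: ab²abab²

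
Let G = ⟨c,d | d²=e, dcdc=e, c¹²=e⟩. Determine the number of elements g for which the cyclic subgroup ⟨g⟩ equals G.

⟨g⟩ = G would require ord(g) = |G| = 24, but the maximum element order in G is 12 < 24. So G is not cyclic and no single element generates it: the count is 0.

Answer: 0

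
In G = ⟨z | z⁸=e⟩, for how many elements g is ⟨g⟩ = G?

G is cyclic of order 8. An element generates G iff its order is 8, and a cyclic group of order 8 has exactly φ(8) = 4 such elements.

Answer: 4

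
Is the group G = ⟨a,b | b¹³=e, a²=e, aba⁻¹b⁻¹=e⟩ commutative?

Each pair of generators commutes: a·b = ab = b·a. Since the generators pairwise commute, every element of G commutes with every other, so G is abelian.

Answer: Yes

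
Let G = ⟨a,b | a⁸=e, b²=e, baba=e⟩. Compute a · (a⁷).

Compute a · (a⁷) by multiplying left to right and reducing via the relations at each step:
  a · a⁷ = e

Answer: e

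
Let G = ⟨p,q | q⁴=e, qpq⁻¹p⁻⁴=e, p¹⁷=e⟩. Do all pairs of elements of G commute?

p·q = pq but q·p = p⁴q, so p·q ≠ q·p and G is not abelian.

Answer: No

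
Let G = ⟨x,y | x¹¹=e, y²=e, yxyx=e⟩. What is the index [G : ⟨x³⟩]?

First find ord(x³) by computing successive powers:
  (x³)¹ = x³, (x³)² = x⁶, (x³)³ = x⁹, (x³)⁴ = x, (x³)⁵ = x⁴, (x³)⁶ = x⁷, (x³)⁷ = x¹⁰, (x³)⁸ = x², (x³)⁹ = x⁵, (x³)¹⁰ = x⁸, (x³)¹¹ = e.
So |⟨x³⟩| = ord(x³) = 11. With |G| = 22, by Lagrange [G : ⟨x³⟩] = 22/11 = 2.

Answer: 2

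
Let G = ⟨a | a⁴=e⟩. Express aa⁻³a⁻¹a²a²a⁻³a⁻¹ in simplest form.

Multiply left to right, reducing at each step:
  a · a⁻³ = a²
  (a²) · a⁻¹ = a
  a · a² = a³
  (a³) · a² = a
  a · a⁻³ = a²
  (a²) · a⁻¹ = a

Answer: a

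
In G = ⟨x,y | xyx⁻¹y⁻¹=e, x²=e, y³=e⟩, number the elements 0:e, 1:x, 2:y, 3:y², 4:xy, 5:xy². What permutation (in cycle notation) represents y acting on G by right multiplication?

(0 2 3)(1 4 5)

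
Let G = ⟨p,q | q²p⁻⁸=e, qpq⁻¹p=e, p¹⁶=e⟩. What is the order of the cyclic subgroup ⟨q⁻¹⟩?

|⟨q⁻¹⟩| equals the order of q⁻¹. Compute successive powers until reaching e:
  (q⁻¹)¹ = q⁻¹, (q⁻¹)² = p⁸, (q⁻¹)³ = q, (q⁻¹)⁴ = e.
The smallest positive k with (q⁻¹)ᵏ = e is 4, so |⟨q⁻¹⟩| = 4.

Answer: 4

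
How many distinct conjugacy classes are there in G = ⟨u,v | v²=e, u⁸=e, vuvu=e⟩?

The conjugacy classes (representative and size) are:
  [e] (size 1), [u] (size 2), [u⁶] (size 2), [u³] (size 2), [u⁴] (size 1), [v] (size 4), [u⁵v] (size 4).
Class equation: 1 + 2 + 2 + 2 + 1 + 4 + 4 = 16 = |G|. So G has 7 conjugacy classes.

Answer: 7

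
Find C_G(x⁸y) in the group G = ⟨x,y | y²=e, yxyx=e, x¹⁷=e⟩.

⟨x⁸y⟩ ⊆ C_G(x⁸y) since powers of x⁸y commute with x⁸y; so |C_G(x⁸y)| ≥ |⟨x⁸y⟩| = 2.
By orbit–stabilizer, |C_G(x⁸y)| = |G| / |conj. class of x⁸y| = 34 / 17 = 2.
The 2 elements commuting with x⁸y are {e, x⁸y}.

Answer: {e, x⁸y}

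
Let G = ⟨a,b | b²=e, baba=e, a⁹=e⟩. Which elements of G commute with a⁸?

⟨a⁸⟩ ⊆ C_G(a⁸) since powers of a⁸ commute with a⁸; so |C_G(a⁸)| ≥ |⟨a⁸⟩| = 9.
By orbit–stabilizer, |C_G(a⁸)| = |G| / |conj. class of a⁸| = 18 / 2 = 9.
The 9 elements commuting with a⁸ are {e, a, a², a³, a⁴, a⁵, a⁶, a⁷, a⁸}.

Answer: {e, a, a², a³, a⁴, a⁵, a⁶, a⁷, a⁸}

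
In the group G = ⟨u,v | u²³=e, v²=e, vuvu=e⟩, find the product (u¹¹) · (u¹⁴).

Compute (u¹¹) · (u¹⁴) by multiplying left to right and reducing via the relations at each step:
  (u¹¹) · u¹⁴ = u²

Answer: u²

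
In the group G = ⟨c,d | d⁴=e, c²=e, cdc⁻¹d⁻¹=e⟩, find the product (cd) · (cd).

Compute (cd) · (cd) by multiplying left to right and reducing via the relations at each step:
  (cd) · c = d
  d · d = d²

Answer: d²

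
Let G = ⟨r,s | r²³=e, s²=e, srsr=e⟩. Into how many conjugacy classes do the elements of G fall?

The conjugacy classes (representative and size) are:
  [e] (size 1), [r] (size 2), [r²¹] (size 2), [r²⁰] (size 2), [r⁴] (size 2), [r¹⁸] (size 2), [r⁶] (size 2), [r¹⁶] (size 2), [r⁸] (size 2), [r⁹] (size 2), [r¹⁰] (size 2), [r¹²] (size 2), [r¹⁸s] (size 23).
Class equation: 1 + 2 + 2 + 2 + 2 + 2 + 2 + 2 + 2 + 2 + 2 + 2 + 23 = 46 = |G|. So G has 13 conjugacy classes.

Answer: 13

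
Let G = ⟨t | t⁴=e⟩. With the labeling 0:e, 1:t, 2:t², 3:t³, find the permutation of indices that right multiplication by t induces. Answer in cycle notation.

(0 1 2 3)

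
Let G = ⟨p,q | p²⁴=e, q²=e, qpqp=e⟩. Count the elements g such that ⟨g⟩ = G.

⟨g⟩ = G would require ord(g) = |G| = 48, but the maximum element order in G is 24 < 48. So G is not cyclic and no single element generates it: the count is 0.

Answer: 0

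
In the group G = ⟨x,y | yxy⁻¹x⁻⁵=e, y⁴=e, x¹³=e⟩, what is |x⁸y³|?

Compute successive powers until reaching e:
  (x⁸y³)¹ = x⁸y³, (x⁸y³)² = x⁷y², (x⁸y³)³ = x¹²y, (x⁸y³)⁴ = e.
The smallest positive k with (x⁸y³)ᵏ = e is 4.

Answer: 4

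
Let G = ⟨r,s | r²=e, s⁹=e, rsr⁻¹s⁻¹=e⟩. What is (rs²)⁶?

Compute successive powers of (rs²), reducing at each step:
  (rs²)²: (rs²) · r = s²;   (s²) · s² = s⁴
  (rs²)³: (s⁴) · r = rs⁴;   (rs⁴) · s² = rs⁶
  (rs²)⁴: (rs⁶) · r = s⁶;   (s⁶) · s² = s⁸
  (rs²)⁵: (s⁸) · r = rs⁸;   (rs⁸) · s² = rs
  (rs²)⁶: (rs) · r = s;   s · s² = s³

Answer: s³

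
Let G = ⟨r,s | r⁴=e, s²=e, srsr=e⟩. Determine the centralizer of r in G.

⟨r⟩ ⊆ C_G(r) since powers of r commute with r; so |C_G(r)| ≥ |⟨r⟩| = 4.
By orbit–stabilizer, |C_G(r)| = |G| / |conj. class of r| = 8 / 2 = 4.
The 4 elements commuting with r are {e, r, r², r³}.

Answer: {e, r, r², r³}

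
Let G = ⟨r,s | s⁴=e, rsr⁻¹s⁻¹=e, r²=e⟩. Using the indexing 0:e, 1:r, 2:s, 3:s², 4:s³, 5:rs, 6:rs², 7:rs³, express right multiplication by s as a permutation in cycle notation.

(0 2 3 4)(1 5 6 7)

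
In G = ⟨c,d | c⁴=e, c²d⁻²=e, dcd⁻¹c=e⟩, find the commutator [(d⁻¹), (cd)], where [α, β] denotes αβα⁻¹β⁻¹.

[(d⁻¹), (cd)] = (d⁻¹)·(cd)·(d⁻¹)⁻¹·(cd)⁻¹.
  (d⁻¹) · (cd) = c³
  (c³) · d = cd⁻¹
  (cd⁻¹) · (cd⁻¹) = c²

Answer: c²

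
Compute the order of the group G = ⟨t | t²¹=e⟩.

G is generated by a single element, so G is cyclic. The relator gives t²¹ = e and no smaller power is forced to be e, so the 21 powers {e, t, t², t³, t⁴, t⁵, t⁶, t⁷, t⁸, t⁹, t²⁰, t¹², t¹³, t¹¹, t¹⁰, t¹⁴, t¹⁵, t¹⁶, t¹⁷, t¹⁸, t¹⁹} are distinct. Hence |G| = 21.

Answer: 21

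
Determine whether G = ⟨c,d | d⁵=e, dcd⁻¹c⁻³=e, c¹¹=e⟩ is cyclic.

Every cyclic group is abelian. But c·d = cd while d·c = c³d, so c·d ≠ d·c and G is not abelian. Hence G is not cyclic.

Answer: No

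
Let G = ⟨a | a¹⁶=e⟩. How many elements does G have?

G is generated by a single element, so G is cyclic. The relator gives a¹⁶ = e and no smaller power is forced to be e, so the 16 powers {a, e, a², a³, a⁴, a⁵, a⁶, a⁷, a⁸, a⁹, a¹², a¹³, a¹¹, a¹⁰, a¹⁴, a¹⁵} are distinct. Hence |G| = 16.

Answer: 16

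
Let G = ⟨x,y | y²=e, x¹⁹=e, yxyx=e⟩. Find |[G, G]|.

G' = [G, G] is generated by all commutators. The generator-pair commutators are: [x, y] = x².
The subgroup they normally generate is {e, x, x², x³, x⁴, x⁵, x⁶, x⁷, x⁸, x⁹, x¹⁰, x¹¹, x¹², x¹³, x¹⁴, x¹⁵, x¹⁶, x¹⁷, x¹⁸}, of order 19.
Check: |G/G'| = 38/19 = 2 is the order of the abelianisation.

Answer: 19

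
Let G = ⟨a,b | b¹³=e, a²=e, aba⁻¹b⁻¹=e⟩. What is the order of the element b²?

Compute successive powers until reaching e:
  (b²)¹ = b², (b²)² = b⁴, (b²)³ = b⁶, (b²)⁴ = b⁸, (b²)⁵ = b¹⁰, (b²)⁶ = b¹², (b²)⁷ = b, (b²)⁸ = b³, (b²)⁹ = b⁵, (b²)¹⁰ = b⁷, (b²)¹¹ = b⁹, (b²)¹² = b¹¹, (b²)¹³ = e.
The smallest positive k with (b²)ᵏ = e is 13.

Answer: 13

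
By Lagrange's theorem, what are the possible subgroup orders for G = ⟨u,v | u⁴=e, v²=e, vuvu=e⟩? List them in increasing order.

|G| = 8 = 2³. By Lagrange's theorem the order of any subgroup divides 8; the divisors of 8 are 1, 2, 4, 8.

Answer: 1, 2, 4, 8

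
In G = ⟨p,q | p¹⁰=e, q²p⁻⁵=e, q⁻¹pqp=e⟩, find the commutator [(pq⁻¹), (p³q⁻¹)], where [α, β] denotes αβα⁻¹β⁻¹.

[(pq⁻¹), (p³q⁻¹)] = (pq⁻¹)·(p³q⁻¹)·(pq⁻¹)⁻¹·(p³q⁻¹)⁻¹.
  (pq⁻¹) · (p³q⁻¹) = p³
  (p³) · (pq) = p⁴q
  (p⁴q) · (p³q) = p⁶

Answer: p⁶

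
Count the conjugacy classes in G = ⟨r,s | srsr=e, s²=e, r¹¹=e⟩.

The conjugacy classes (representative and size) are:
  [e] (size 1), [r¹⁰] (size 2), [r²] (size 2), [r³] (size 2), [r⁷] (size 2), [r⁶] (size 2), [r²s] (size 11).
Class equation: 1 + 2 + 2 + 2 + 2 + 2 + 11 = 22 = |G|. So G has 7 conjugacy classes.

Answer: 7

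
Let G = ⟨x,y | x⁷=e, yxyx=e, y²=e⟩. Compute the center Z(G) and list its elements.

An element z ∈ Z(G) iff z commutes with every generator.
For example e is central: e·x = x = x·e; e·y = y = y·e.
Whereas x ∉ Z(G) since x·y = xy ≠ x⁶y = y·x.
Checking each of the 14 elements this way gives Z(G) = {e}, of order 1.

Answer: {e}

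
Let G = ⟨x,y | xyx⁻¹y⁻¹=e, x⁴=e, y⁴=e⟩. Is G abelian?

Each pair of generators commutes: x·y = xy = y·x. Since the generators pairwise commute, every element of G commutes with every other, so G is abelian.

Answer: Yes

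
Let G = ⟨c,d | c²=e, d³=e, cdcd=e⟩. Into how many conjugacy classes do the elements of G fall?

The conjugacy classes (representative and size) are:
  [e] (size 1), [cd²] (size 3), [d²] (size 2).
Class equation: 1 + 3 + 2 = 6 = |G|. So G has 3 conjugacy classes.

Answer: 3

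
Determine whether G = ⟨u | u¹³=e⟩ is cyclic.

|G| = 13. The element u has order 13 (its powers give 13 distinct elements), so ⟨u⟩ = G and G is cyclic.

Answer: Yes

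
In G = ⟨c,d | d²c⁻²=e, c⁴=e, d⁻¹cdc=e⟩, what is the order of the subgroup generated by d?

|⟨d⟩| equals the order of d. Compute successive powers until reaching e:
  d¹ = d, d² = c², d³ = d⁻¹, d⁴ = e.
The smallest positive k with dᵏ = e is 4, so |⟨d⟩| = 4.

Answer: 4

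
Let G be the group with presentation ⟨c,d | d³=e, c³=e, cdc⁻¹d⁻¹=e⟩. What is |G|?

Enumerate words in the generators, reducing via the relations: the distinct elements are
  {c, d, e, cd, c², d², cd², c²d, c²d²}.
No further products give new elements, so |G| = 9.

Answer: 9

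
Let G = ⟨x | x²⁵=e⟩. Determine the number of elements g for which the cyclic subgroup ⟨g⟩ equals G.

G is cyclic of order 25. An element generates G iff its order is 25, and a cyclic group of order 25 has exactly φ(25) = 20 such elements.

Answer: 20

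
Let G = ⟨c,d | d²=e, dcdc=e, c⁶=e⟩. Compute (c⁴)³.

Compute successive powers of (c⁴), reducing at each step:
  (c⁴)²: (c⁴) · c⁴ = c²
  (c⁴)³: (c²) · c⁴ = e

Answer: e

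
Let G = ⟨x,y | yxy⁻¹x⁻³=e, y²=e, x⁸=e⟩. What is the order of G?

Enumerate words in the generators, reducing via the relations: the distinct elements are
  {e, x, y, xy, x², x³, x⁴, x⁵, x⁶, x⁷, x²y, x³y, x⁴y, x⁵y, x⁶y, x⁷y}.
No further products give new elements, so |G| = 16.

Answer: 16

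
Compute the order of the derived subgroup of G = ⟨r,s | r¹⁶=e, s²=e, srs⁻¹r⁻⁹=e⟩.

G' = [G, G] is generated by all commutators. The generator-pair commutators are: [r, s] = r⁸.
The subgroup they normally generate is {e, r⁸}, of order 2.
Check: |G/G'| = 32/2 = 16 is the order of the abelianisation.

Answer: 2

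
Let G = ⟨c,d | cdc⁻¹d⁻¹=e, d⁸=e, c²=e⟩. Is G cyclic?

|G| = 16, but the maximum element order in G is 8 < 16. No single element generates all of G, so G is not cyclic.

Answer: No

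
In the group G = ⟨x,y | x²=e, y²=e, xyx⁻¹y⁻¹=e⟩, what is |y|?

Compute successive powers until reaching e:
  y¹ = y, y² = e.
The smallest positive k with yᵏ = e is 2.

Answer: 2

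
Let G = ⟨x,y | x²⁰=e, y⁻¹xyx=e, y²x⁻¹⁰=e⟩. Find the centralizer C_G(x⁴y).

⟨x⁴y⟩ ⊆ C_G(x⁴y) since powers of x⁴y commute with x⁴y; so |C_G(x⁴y)| ≥ |⟨x⁴y⟩| = 4.
By orbit–stabilizer, |C_G(x⁴y)| = |G| / |conj. class of x⁴y| = 40 / 10 = 4.
The 4 elements commuting with x⁴y are {e, x¹⁰, x⁴y, x⁴y⁻¹}.

Answer: {e, x¹⁰, x⁴y, x⁴y⁻¹}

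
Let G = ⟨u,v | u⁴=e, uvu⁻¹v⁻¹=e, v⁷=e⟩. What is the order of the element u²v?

Compute successive powers until reaching e:
  (u²v)¹ = u²v, (u²v)² = v², (u²v)³ = u²v³, (u²v)⁴ = v⁴, (u²v)⁵ = u²v⁵, (u²v)⁶ = v⁶, (u²v)⁷ = u², (u²v)⁸ = v, (u²v)⁹ = u²v², (u²v)¹⁰ = v³, (u²v)¹¹ = u²v⁴, (u²v)¹² = v⁵, (u²v)¹³ = u²v⁶, (u²v)¹⁴ = e.
The smallest positive k with (u²v)ᵏ = e is 14.

Answer: 14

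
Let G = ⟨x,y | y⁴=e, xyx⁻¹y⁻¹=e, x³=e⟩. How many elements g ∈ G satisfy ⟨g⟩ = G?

G is cyclic of order 12. An element generates G iff its order is 12, and a cyclic group of order 12 has exactly φ(12) = 4 such elements.

Answer: 4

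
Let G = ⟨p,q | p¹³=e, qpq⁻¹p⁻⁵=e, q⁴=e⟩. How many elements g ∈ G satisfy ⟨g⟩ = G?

⟨g⟩ = G would require ord(g) = |G| = 52, but the maximum element order in G is 13 < 52. So G is not cyclic and no single element generates it: the count is 0.

Answer: 0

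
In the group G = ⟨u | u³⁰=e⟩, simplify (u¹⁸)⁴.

Compute successive powers of (u¹⁸), reducing at each step:
  (u¹⁸)²: (u¹⁸) · u¹⁸ = u⁶
  (u¹⁸)³: (u⁶) · u¹⁸ = u²⁴
  (u¹⁸)⁴: (u²⁴) · u¹⁸ = u¹²

Answer: u¹²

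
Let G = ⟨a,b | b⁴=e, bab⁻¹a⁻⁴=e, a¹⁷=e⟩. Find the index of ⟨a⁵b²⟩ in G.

First find ord(a⁵b²) by computing successive powers:
  (a⁵b²)¹ = a⁵b², (a⁵b²)² = e.
So |⟨a⁵b²⟩| = ord(a⁵b²) = 2. With |G| = 68, by Lagrange [G : ⟨a⁵b²⟩] = 68/2 = 34.

Answer: 34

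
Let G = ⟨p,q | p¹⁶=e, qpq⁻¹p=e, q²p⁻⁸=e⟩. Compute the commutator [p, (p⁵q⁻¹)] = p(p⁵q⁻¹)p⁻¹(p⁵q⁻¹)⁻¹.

[p, (p⁵q⁻¹)] = p·(p⁵q⁻¹)·p⁻¹·(p⁵q⁻¹)⁻¹.
  p · (p⁵q⁻¹) = p⁶q⁻¹
  (p⁶q⁻¹) · (p¹⁵) = p⁷q⁻¹
  (p⁷q⁻¹) · (p⁵q) = p²

Answer: p²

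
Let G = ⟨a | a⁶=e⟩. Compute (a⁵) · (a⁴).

Compute (a⁵) · (a⁴) by multiplying left to right and reducing via the relations at each step:
  (a⁵) · a⁴ = a³

Answer: a³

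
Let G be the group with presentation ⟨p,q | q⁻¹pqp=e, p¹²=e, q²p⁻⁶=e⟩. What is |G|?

Enumerate words in the generators, reducing via the relations: the distinct elements are
  {e, p, q, pq, p², p³, p⁴, p⁵, p⁶, p⁷, p⁸, p⁹, p²q, p³q, p¹¹, p¹⁰, p⁴q, p⁵q, q⁻¹, pq⁻¹, p²q⁻¹, p³q⁻¹, p⁴q⁻¹, p⁵q⁻¹}.
No further products give new elements, so |G| = 24.

Answer: 24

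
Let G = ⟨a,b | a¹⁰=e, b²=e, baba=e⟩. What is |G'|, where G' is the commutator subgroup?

G' = [G, G] is generated by all commutators. The generator-pair commutators are: [a, b] = a².
The subgroup they normally generate is {e, a², a⁴, a⁶, a⁸}, of order 5.
Check: |G/G'| = 20/5 = 4 is the order of the abelianisation.

Answer: 5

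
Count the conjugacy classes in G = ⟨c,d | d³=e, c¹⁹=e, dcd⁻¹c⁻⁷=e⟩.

The conjugacy classes (representative and size) are:
  [e] (size 1), [c¹¹] (size 3), [c¹⁴] (size 3), [c⁶] (size 3), [c¹⁷] (size 3), [c¹²] (size 3), [c¹⁰] (size 3), [c²d] (size 19), [c¹⁸d²] (size 19).
Class equation: 1 + 3 + 3 + 3 + 3 + 3 + 3 + 19 + 19 = 57 = |G|. So G has 9 conjugacy classes.

Answer: 9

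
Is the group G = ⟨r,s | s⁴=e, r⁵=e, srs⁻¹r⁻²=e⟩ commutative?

r·s = rs but s·r = r²s, so r·s ≠ s·r and G is not abelian.

Answer: No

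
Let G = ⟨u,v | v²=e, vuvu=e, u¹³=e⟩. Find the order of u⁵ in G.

Compute successive powers until reaching e:
  (u⁵)¹ = u⁵, (u⁵)² = u¹⁰, (u⁵)³ = u², (u⁵)⁴ = u⁷, (u⁵)⁵ = u¹², (u⁵)⁶ = u⁴, (u⁵)⁷ = u⁹, (u⁵)⁸ = u, (u⁵)⁹ = u⁶, (u⁵)¹⁰ = u¹¹, (u⁵)¹¹ = u³, (u⁵)¹² = u⁸, (u⁵)¹³ = e.
The smallest positive k with (u⁵)ᵏ = e is 13.

Answer: 13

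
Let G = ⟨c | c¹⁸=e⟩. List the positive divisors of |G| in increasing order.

|G| = 18 = 2 · 3². By Lagrange's theorem the order of any subgroup divides 18; the divisors of 18 are 1, 2, 3, 6, 9, 18.

Answer: 1, 2, 3, 6, 9, 18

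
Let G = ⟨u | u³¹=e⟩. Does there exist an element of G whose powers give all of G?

|G| = 31. The element u has order 31 (its powers give 31 distinct elements), so ⟨u⟩ = G and G is cyclic.

Answer: Yes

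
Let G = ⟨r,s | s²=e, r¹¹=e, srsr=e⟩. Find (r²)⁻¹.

The order of (r²) is 11 (smallest k with (r²)ᵏ = e), so (r²)⁻¹ = (r²)¹⁰ = r⁹.
Check: (r²) · (r⁹) → (r²) · r⁹ = e, giving e as required.

Answer: r⁹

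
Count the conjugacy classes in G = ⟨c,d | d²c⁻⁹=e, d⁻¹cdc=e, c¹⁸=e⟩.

The conjugacy classes (representative and size) are:
  [e] (size 1), [c¹⁷] (size 2), [c¹⁶] (size 2), [c³] (size 2), [c¹⁴] (size 2), [c¹³] (size 2), [c¹²] (size 2), [c¹¹] (size 2), [c¹⁰] (size 2), [c⁹] (size 1), [c⁸d] (size 9), [cd] (size 9).
Class equation: 1 + 2 + 2 + 2 + 2 + 2 + 2 + 2 + 2 + 1 + 9 + 9 = 36 = |G|. So G has 12 conjugacy classes.

Answer: 12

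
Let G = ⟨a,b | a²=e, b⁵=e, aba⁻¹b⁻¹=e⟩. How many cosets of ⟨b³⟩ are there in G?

First find ord(b³) by computing successive powers:
  (b³)¹ = b³, (b³)² = b, (b³)³ = b⁴, (b³)⁴ = b², (b³)⁵ = e.
So |⟨b³⟩| = ord(b³) = 5. With |G| = 10, by Lagrange [G : ⟨b³⟩] = 10/5 = 2.

Answer: 2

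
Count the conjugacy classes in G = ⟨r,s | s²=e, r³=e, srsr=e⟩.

The conjugacy classes (representative and size) are:
  [e] (size 1), [r] (size 2), [rs] (size 3).
Class equation: 1 + 2 + 3 = 6 = |G|. So G has 3 conjugacy classes.

Answer: 3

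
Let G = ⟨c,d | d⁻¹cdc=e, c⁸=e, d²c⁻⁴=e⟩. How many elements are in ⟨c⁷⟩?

|⟨c⁷⟩| equals the order of c⁷. Compute successive powers until reaching e:
  (c⁷)¹ = c⁷, (c⁷)² = c⁶, (c⁷)³ = c⁵, (c⁷)⁴ = c⁴, (c⁷)⁵ = c³, (c⁷)⁶ = c², (c⁷)⁷ = c, (c⁷)⁸ = e.
The smallest positive k with (c⁷)ᵏ = e is 8, so |⟨c⁷⟩| = 8.

Answer: 8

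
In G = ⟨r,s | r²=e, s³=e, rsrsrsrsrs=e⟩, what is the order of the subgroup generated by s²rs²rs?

|⟨s²rs²rs⟩| equals the order of s²rs²rs. Compute successive powers until reaching e:
  (s²rs²rs)¹ = s²rs²rs, (s²rs²rs)² = s²rsrs, (s²rs²rs)³ = e.
The smallest positive k with (s²rs²rs)ᵏ = e is 3, so |⟨s²rs²rs⟩| = 3.

Answer: 3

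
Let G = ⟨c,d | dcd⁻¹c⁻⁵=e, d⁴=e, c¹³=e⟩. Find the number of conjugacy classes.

The conjugacy classes (representative and size) are:
  [e] (size 1), [c] (size 4), [c²] (size 4), [c⁹] (size 4), [c¹²d] (size 13), [c⁴d²] (size 13), [c¹²d³] (size 13).
Class equation: 1 + 4 + 4 + 4 + 13 + 13 + 13 = 52 = |G|. So G has 7 conjugacy classes.

Answer: 7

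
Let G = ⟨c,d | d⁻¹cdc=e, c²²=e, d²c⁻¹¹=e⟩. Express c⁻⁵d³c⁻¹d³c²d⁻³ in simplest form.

Multiply left to right, reducing at each step:
  (c¹⁷) · d³ = c⁶d
  (c⁶d) · c⁻¹ = c⁷d
  (c⁷d) · d³ = c⁷
  (c⁷) · c² = c⁹
  (c⁹) · d⁻³ = c⁹d

Answer: c⁹d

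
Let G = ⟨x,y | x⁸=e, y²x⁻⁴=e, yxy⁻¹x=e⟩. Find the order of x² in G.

Compute successive powers until reaching e:
  (x²)¹ = x², (x²)² = x⁴, (x²)³ = x⁶, (x²)⁴ = e.
The smallest positive k with (x²)ᵏ = e is 4.

Answer: 4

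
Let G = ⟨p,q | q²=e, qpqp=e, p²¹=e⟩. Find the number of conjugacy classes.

The conjugacy classes (representative and size) are:
  [e] (size 1), [p²⁰] (size 2), [p²] (size 2), [p³] (size 2), [p¹⁷] (size 2), [p⁵] (size 2), [p⁶] (size 2), [p⁷] (size 2), [p⁸] (size 2), [p⁹] (size 2), [p¹⁰] (size 2), [q] (size 21).
Class equation: 1 + 2 + 2 + 2 + 2 + 2 + 2 + 2 + 2 + 2 + 2 + 21 = 42 = |G|. So G has 12 conjugacy classes.

Answer: 12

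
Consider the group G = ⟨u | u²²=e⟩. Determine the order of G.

G is generated by a single element, so G is cyclic. The relator gives u²² = e and no smaller power is forced to be e, so the 22 powers {e, u, u², u³, u⁴, u⁵, u⁶, u⁷, u⁸, u⁹, u²¹, u²⁰, u¹², u¹³, u¹¹, u¹⁰, u¹⁴, u¹⁵, u¹⁶, u¹⁷, u¹⁸, u¹⁹} are distinct. Hence |G| = 22.

Answer: 22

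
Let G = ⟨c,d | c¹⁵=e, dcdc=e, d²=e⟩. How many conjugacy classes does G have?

The conjugacy classes (representative and size) are:
  [e] (size 1), [c¹⁴] (size 2), [c²] (size 2), [c³] (size 2), [c⁴] (size 2), [c¹⁰] (size 2), [c⁹] (size 2), [c⁷] (size 2), [c¹³d] (size 15).
Class equation: 1 + 2 + 2 + 2 + 2 + 2 + 2 + 2 + 15 = 30 = |G|. So G has 9 conjugacy classes.

Answer: 9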